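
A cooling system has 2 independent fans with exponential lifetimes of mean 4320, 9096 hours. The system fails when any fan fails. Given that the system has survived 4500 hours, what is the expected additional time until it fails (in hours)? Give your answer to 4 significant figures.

2929

First-failure rate Σλ = 1/4320 + 1/9096 = 0.00034142.
By memorylessness the expected residual is 1/Σλ = 2928.94 hours, regardless of the 4500 already elapsed.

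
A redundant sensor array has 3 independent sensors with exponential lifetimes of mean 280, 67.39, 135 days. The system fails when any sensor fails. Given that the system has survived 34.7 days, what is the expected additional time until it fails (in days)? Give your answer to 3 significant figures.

First-failure rate Σλ = 1/280 + 1/67.39 + 1/135 = 0.0258178.
By memorylessness the expected residual is 1/Σλ = 38.7329 days, regardless of the 34.7 already elapsed.

38.7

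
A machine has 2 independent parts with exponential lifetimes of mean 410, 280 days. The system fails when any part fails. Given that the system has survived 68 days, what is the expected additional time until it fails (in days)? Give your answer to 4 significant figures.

166.4

First-failure rate Σλ = 1/410 + 1/280 = 0.00601045.
By memorylessness the expected residual is 1/Σλ = 166.377 days, regardless of the 68 already elapsed.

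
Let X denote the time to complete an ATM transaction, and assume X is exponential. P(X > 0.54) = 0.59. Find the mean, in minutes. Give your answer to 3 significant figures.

1.02

e^(−λ·0.54) = 0.59 ⇒ λ = −ln(0.59)/0.54 = 0.977098.
Mean = 1/λ = 1.02344 minutes.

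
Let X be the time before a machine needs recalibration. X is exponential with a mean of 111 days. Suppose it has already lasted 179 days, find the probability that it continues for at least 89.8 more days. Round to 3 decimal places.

The rate is λ = 1/111 = 0.00900901 per day.
P(X > s+t | X > s) = e^(−λ(s+t))/e^(−λs) = e^(−λt), independent of s = 179.
P(X > 89.8) = e^(−0.80901) ≈ 0.445.

0.445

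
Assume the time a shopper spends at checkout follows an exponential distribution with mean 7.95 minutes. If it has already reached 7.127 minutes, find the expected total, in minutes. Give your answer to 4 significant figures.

The rate is λ = 1/7.95 = 0.125786 per minute.
By memorylessness, E[X | X > 7.127] = 7.127 + 1/λ = 7.127 + 7.95 = 15.077 minutes.

15.08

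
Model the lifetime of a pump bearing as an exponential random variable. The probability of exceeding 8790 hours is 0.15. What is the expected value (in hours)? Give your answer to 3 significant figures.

e^(−λ·8790) = 0.15 ⇒ λ = −ln(0.15)/8790 = 0.000215827.
Mean = 1/λ = 4633.34 hours.

4630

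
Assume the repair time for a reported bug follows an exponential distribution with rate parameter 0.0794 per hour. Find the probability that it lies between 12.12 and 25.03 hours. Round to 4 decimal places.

0.2449

P(12.12 < X < 25.03) = e^(−λ·12.12) − e^(−λ·25.03) = 0.38200 − 0.13705 ≈ 0.2449.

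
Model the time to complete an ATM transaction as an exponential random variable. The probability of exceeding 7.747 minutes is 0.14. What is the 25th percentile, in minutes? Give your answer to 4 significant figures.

e^(−λ·7.747) = 0.14 ⇒ λ = −ln(0.14)/7.747 = 0.25379.
25th percentile: 1 − e^(−λt) = 0.25, t = −ln(0.75)/λ = 1.13354 minutes.

1.134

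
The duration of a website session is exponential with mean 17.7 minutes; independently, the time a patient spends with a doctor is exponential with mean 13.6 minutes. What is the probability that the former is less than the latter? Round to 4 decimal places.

λ_1 = 1/17.7 = 0.0564972, λ_2 = 1/13.6 = 0.0735294.
For independent exponentials, P(the former < the latter) = λ_1/(λ_1+λ_2) = 0.0564972/0.130027 ≈ 0.4345.

0.4345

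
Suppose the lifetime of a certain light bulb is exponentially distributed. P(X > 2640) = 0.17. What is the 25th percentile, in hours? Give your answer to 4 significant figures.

428.6

e^(−λ·2640) = 0.17 ⇒ λ = −ln(0.17)/2640 = 0.000671196.
25th percentile: 1 − e^(−λt) = 0.25, t = −ln(0.75)/λ = 428.611 hours.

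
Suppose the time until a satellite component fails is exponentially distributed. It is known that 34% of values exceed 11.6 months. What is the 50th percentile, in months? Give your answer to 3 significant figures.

7.45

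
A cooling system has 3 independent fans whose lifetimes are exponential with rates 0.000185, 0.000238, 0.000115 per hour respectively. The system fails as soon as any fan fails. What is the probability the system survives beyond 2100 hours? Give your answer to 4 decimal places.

The time to first failure is exponential with rate Σλ = 0.000185 + 0.000238 + 0.000115 = 0.000538.
P(min > 2100) = e^(−0.000538·2100) = e^(−1.1298) ≈ 0.3231.

0.3231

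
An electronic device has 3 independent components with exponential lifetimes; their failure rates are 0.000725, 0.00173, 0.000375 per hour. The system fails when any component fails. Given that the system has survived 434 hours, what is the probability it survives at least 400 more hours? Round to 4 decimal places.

0.3224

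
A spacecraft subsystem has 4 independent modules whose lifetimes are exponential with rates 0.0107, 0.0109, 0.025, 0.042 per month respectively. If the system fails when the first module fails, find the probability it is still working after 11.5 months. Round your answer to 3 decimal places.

The time to first failure is exponential with rate Σλ = 0.0107 + 0.0109 + 0.025 + 0.042 = 0.0886.
P(min > 11.5) = e^(−0.0886·11.5) = e^(−1.0189) ≈ 0.361.

0.361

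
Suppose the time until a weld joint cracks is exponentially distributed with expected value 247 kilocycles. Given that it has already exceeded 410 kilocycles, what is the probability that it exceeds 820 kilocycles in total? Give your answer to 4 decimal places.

The rate is λ = 1/247 = 0.00404858 per kilocycle.
By the memoryless property, P(X > 410+410 | X > 410) = P(X > 410).
P(X > 410) = e^(−1.6599) ≈ 0.1902.

0.1902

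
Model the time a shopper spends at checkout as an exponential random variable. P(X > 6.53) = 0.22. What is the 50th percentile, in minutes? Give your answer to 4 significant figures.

e^(−λ·6.53) = 0.22 ⇒ λ = −ln(0.22)/6.53 = 0.231873.
50th percentile: 1 − e^(−λt) = 0.5, t = −ln(0.5)/λ = 2.98935 minutes.

2.989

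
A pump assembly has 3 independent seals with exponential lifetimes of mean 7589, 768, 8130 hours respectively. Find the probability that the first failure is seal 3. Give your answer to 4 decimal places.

0.0790

Rates: λ_i = 1/mean_i → 0.00013177, 0.00130208, 0.000123001; Σλ = 0.00155685.
P(seal 3 first) = λ_3/Σλ = 0.000123001/0.00155685 ≈ 0.0790.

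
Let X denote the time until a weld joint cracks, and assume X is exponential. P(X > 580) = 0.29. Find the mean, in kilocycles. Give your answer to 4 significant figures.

468.5

e^(−λ·580) = 0.29 ⇒ λ = −ln(0.29)/580 = 0.00213427.
Mean = 1/λ = 468.545 kilocycles.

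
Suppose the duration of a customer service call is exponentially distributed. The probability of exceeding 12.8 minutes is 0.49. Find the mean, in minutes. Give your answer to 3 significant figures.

e^(−λ·12.8) = 0.49 ⇒ λ = −ln(0.49)/12.8 = 0.0557305.
Mean = 1/λ = 17.9435 minutes.

17.9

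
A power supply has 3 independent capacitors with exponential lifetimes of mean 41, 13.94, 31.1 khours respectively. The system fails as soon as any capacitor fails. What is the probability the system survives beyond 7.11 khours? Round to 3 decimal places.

0.402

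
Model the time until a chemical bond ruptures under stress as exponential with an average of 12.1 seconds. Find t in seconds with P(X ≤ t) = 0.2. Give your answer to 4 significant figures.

2.700

The rate is λ = 1/12.1 = 0.0826446 per second.
Set 1 − e^(−λt) = 0.2, so t = −ln(0.8)/λ = 0.22314/0.0826446 ≈ 2.70004 seconds.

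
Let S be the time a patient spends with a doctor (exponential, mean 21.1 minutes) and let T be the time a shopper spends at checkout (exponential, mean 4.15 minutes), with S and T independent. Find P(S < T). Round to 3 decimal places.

0.164

λ_1 = 1/21.1 = 0.0473934, λ_2 = 1/4.15 = 0.240964.
For independent exponentials, P(S < T) = λ_1/(λ_1+λ_2) = 0.0473934/0.288357 ≈ 0.164.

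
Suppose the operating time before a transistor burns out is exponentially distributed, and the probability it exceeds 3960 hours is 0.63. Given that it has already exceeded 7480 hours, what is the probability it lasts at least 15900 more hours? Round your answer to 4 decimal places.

0.1564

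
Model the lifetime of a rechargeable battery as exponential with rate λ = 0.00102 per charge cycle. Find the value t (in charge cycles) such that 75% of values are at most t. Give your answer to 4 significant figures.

1359

Set 1 − e^(−λt) = 0.75, so t = −ln(0.25)/λ = 1.3863/0.00102 ≈ 1359.11 charge cycles.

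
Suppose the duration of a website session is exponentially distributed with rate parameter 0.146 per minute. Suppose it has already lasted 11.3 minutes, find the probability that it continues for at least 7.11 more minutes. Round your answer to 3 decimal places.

The exponential is memoryless, so the remaining time is again Exp(λ): the condition X > 11.3 is irrelevant.
P(X > 7.11) = e^(−1.0381) ≈ 0.354.

0.354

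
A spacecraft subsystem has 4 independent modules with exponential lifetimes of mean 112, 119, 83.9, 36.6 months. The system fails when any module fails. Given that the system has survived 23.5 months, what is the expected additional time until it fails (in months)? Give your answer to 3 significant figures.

17.7

First-failure rate Σλ = 1/112 + 1/119 + 1/83.9 + 1/36.6 = 0.0565733.
By memorylessness the expected residual is 1/Σλ = 17.6762 months, regardless of the 23.5 already elapsed.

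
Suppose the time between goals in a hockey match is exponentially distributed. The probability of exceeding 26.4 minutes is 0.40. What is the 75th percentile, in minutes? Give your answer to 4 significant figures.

39.94

e^(−λ·26.4) = 0.40 ⇒ λ = −ln(0.40)/26.4 = 0.034708.
75th percentile: 1 − e^(−λt) = 0.75, t = −ln(0.25)/λ = 39.9417 minutes.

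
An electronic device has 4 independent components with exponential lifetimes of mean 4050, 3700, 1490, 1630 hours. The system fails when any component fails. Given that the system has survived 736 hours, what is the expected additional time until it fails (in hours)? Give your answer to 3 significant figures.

First-failure rate Σλ = 1/4050 + 1/3700 + 1/1490 + 1/1630 = 0.00180182.
By memorylessness the expected residual is 1/Σλ = 554.994 hours, regardless of the 736 already elapsed.

555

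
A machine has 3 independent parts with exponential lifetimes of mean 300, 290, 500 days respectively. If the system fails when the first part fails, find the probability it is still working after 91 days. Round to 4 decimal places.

0.4497

The first failure time is exponential with rate Σλ_i = 1/300 + 1/290 + 1/500 = 0.00878161 per day.
P(min > 91) = e^(−0.00878161·91) = e^(−0.79913) ≈ 0.4497.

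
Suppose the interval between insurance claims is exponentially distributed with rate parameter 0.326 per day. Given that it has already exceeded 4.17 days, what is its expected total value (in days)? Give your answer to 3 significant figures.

By memorylessness, E[X | X > 4.17] = 4.17 + 1/λ = 4.17 + 3.06748 = 7.23748 days.

7.24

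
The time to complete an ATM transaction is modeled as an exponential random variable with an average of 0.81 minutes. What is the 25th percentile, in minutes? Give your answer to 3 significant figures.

0.233

The rate is λ = 1/0.81 = 1.23457 per minute.
Set 1 − e^(−λt) = 0.25, so t = −ln(0.75)/λ = 0.28768/1.23457 ≈ 0.233022 minutes.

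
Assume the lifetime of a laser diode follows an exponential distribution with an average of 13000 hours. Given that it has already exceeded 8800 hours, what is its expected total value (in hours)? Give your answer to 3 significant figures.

The rate is λ = 1/13000 = 0.0000769231 per hour.
By memorylessness, E[X | X > 8800] = 8800 + 1/λ = 8800 + 13000 = 21800 hours.

21800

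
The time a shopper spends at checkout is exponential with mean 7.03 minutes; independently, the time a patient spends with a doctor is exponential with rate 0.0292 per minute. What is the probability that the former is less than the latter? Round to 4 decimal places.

λ_1 = 1/7.03 = 0.142248, λ_2 = 0.0292.
For independent exponentials, P(the former < the latter) = λ_1/(λ_1+λ_2) = 0.142248/0.171448 ≈ 0.8297.

0.8297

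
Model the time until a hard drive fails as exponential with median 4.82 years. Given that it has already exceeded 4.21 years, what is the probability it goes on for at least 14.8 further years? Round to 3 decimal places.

For an exponential, median = ln(2)/λ, so λ = ln 2 / 4.82 = 0.143806 per year.
P(X > s+t | X > s) = e^(−λ(s+t))/e^(−λs) = e^(−λt), independent of s = 4.21.
P(X > 14.8) = e^(−2.1283) ≈ 0.119.

0.119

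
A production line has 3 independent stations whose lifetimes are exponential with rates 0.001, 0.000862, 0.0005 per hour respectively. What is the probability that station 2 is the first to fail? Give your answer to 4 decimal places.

0.3649

The time to first failure is exponential with rate Σλ = 0.001 + 0.000862 + 0.0005 = 0.002362.
P(station 2 first) = λ_2/Σλ = 0.000862/0.002362 ≈ 0.3649.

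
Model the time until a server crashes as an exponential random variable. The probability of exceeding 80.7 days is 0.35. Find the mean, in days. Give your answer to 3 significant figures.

76.9

e^(−λ·80.7) = 0.35 ⇒ λ = −ln(0.35)/80.7 = 0.0130089.
Mean = 1/λ = 76.8702 days.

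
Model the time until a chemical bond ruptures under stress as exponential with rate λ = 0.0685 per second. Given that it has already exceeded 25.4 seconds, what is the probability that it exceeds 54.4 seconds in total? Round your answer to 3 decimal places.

0.137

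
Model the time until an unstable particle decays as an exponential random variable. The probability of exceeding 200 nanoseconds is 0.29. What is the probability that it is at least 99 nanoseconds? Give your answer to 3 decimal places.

0.542

e^(−λ·200) = 0.29 ⇒ λ = −ln(0.29)/200 = 0.00618937.
P(X > 99) = e^(−0.00618937·99) = e^(−0.61275) ≈ 0.542.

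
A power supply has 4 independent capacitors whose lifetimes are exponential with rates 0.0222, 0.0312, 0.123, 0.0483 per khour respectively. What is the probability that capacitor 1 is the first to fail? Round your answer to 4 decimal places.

The time to first failure is exponential with rate Σλ = 0.0222 + 0.0312 + 0.123 + 0.0483 = 0.2247.
P(capacitor 1 first) = λ_1/Σλ = 0.0222/0.2247 ≈ 0.0988.

0.0988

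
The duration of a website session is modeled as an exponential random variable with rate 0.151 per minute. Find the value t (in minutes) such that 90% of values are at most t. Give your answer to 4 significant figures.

15.25

Set 1 − e^(−λt) = 0.9, so t = −ln(0.1)/λ = 2.3026/0.151 ≈ 15.2489 minutes.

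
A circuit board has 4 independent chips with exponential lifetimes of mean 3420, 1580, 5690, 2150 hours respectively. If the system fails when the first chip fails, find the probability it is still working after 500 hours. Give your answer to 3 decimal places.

0.457

The first failure time is exponential with rate Σλ_i = 1/3420 + 1/1580 + 1/5690 + 1/2150 = 0.00156617 per hour.
P(min > 500) = e^(−0.00156617·500) = e^(−0.78309) ≈ 0.457.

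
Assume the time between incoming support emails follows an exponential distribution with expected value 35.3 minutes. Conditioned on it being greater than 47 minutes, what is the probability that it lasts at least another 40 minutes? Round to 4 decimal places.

0.3220

The rate is λ = 1/35.3 = 0.0283286 per minute.
The exponential is memoryless, so the remaining time is again Exp(λ): the condition X > 47 is irrelevant.
P(X > 40) = e^(−1.1331) ≈ 0.3220.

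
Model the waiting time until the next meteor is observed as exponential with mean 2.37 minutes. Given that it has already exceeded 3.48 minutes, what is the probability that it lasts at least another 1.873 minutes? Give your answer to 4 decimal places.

The rate is λ = 1/2.37 = 0.421941 per minute.
The exponential is memoryless, so the remaining time is again Exp(λ): the condition X > 3.48 is irrelevant.
P(X > 1.873) = e^(−0.7903) ≈ 0.4537.

0.4537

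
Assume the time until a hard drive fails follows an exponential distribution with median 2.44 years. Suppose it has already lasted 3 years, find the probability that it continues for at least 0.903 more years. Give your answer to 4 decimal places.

For an exponential, median = ln(2)/λ, so λ = ln 2 / 2.44 = 0.284077 per year.
P(X > s+t | X > s) = e^(−λ(s+t))/e^(−λs) = e^(−λt), independent of s = 3.
P(X > 0.903) = e^(−0.25652) ≈ 0.7737.

0.7737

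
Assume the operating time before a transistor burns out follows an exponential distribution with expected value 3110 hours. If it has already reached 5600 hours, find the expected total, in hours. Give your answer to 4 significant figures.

8710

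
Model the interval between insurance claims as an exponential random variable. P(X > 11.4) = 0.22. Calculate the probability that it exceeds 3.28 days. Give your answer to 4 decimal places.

e^(−λ·11.4) = 0.22 ⇒ λ = −ln(0.22)/11.4 = 0.132818.
P(X > 3.28) = e^(−0.132818·3.28) = e^(−0.43564) ≈ 0.6468.

0.6468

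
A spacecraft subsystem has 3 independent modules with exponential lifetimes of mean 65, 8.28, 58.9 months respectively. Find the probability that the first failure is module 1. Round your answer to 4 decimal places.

0.1005

Rates: λ_i = 1/mean_i → 0.0153846, 0.120773, 0.0169779; Σλ = 0.153135.
P(module 1 first) = λ_1/Σλ = 0.0153846/0.153135 ≈ 0.1005.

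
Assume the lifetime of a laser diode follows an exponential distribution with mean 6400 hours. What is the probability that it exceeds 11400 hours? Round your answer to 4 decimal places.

The rate is λ = 1/6400 = 0.00015625 per hour.
P(X > 11400) = e^(−λ·11400) = e^(−1.7812) ≈ 0.1684.

0.1684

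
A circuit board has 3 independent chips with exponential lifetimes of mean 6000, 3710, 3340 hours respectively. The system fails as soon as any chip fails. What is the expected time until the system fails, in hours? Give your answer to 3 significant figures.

1360

The first failure time is exponential with rate Σλ_i = 1/6000 + 1/3710 + 1/3340 = 0.00073561 per hour.
E[min] = 1/Σλ = 1/0.00073561 = 1359.42 hours.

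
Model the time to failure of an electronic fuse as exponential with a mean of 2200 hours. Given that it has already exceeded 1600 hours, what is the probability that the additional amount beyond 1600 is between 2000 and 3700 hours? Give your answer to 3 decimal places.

0.217

The rate is λ = 1/2200 = 0.000454545 per hour.
Memoryless: the residual past 1600 is again Exp(λ).
P(2000 < residual < 3700) = e^(−λ·2000) − e^(−λ·3700) = 0.40289 − 0.18604 ≈ 0.217.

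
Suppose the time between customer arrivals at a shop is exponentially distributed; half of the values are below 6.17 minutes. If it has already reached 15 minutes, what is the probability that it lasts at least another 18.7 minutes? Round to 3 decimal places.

0.122

For an exponential, median = ln(2)/λ, so λ = ln 2 / 6.17 = 0.112342 per minute.
P(X > s+t | X > s) = e^(−λ(s+t))/e^(−λs) = e^(−λt), independent of s = 15.
P(X > 18.7) = e^(−2.1008) ≈ 0.122.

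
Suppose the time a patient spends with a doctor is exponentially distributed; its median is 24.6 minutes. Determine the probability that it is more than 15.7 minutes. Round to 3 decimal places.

For an exponential, median = ln(2)/λ, so λ = ln 2 / 24.6 = 0.0281767 per minute.
P(X > 15.7) = e^(−λ·15.7) = e^(−0.44237) ≈ 0.643.

0.643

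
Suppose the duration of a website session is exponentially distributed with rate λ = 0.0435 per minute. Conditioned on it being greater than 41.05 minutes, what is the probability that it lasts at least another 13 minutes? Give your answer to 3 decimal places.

The exponential is memoryless, so the remaining time is again Exp(λ): the condition X > 41.05 is irrelevant.
P(X > 13) = e^(−0.5655) ≈ 0.568.

0.568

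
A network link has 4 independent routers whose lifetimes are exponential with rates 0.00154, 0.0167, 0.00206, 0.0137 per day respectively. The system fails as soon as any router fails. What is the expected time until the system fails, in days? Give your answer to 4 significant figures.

29.41

The time to first failure is exponential with rate Σλ = 0.00154 + 0.0167 + 0.00206 + 0.0137 = 0.034.
E[min] = 1/Σλ = 1/0.034 = 29.4118 days.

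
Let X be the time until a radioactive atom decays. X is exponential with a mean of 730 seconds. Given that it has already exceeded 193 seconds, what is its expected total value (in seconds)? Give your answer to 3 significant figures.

923

The rate is λ = 1/730 = 0.00136986 per second.
By memorylessness, E[X | X > 193] = 193 + 1/λ = 193 + 730 = 923 seconds.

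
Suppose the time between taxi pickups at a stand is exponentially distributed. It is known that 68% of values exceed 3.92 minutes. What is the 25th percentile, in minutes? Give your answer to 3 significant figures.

2.92

e^(−λ·3.92) = 0.68 ⇒ λ = −ln(0.68)/3.92 = 0.0983833.
25th percentile: 1 − e^(−λt) = 0.25, t = −ln(0.75)/λ = 2.92409 minutes.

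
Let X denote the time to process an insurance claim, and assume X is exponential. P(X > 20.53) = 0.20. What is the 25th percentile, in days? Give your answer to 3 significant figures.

e^(−λ·20.53) = 0.20 ⇒ λ = −ln(0.20)/20.53 = 0.0783944.
25th percentile: 1 − e^(−λt) = 0.25, t = −ln(0.75)/λ = 3.66967 days.

3.67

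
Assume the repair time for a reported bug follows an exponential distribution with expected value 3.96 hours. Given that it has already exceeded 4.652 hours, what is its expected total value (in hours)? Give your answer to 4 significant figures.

The rate is λ = 1/3.96 = 0.252525 per hour.
By memorylessness, E[X | X > 4.652] = 4.652 + 1/λ = 4.652 + 3.96 = 8.612 hours.

8.612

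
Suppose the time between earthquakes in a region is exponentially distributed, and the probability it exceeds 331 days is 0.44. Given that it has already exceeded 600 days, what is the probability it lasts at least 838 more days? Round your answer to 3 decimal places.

From e^(−λ·331) = 0.44, λ = −ln(0.44)/331 = 0.0024803.
Memoryless: P(X > 600+838 | X > 600) = P(X > 838) = e^(−0.0024803·838) ≈ 0.125.

0.125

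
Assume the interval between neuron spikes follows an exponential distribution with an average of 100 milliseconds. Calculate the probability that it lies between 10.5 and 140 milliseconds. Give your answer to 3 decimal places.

0.654

The rate is λ = 1/100 = 0.01 per millisecond.
P(10.5 < X < 140) = e^(−λ·10.5) − e^(−λ·140) = 0.90032 − 0.24660 ≈ 0.654.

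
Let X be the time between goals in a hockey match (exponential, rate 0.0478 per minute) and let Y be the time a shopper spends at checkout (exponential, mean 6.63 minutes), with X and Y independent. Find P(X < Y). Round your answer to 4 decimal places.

λ_1 = 0.0478, λ_2 = 1/6.63 = 0.15083.
For independent exponentials, P(X < Y) = λ_1/(λ_1+λ_2) = 0.0478/0.19863 ≈ 0.2406.

0.2406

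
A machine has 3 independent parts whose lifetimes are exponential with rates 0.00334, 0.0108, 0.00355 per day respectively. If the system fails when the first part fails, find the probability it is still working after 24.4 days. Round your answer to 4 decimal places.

The time to first failure is exponential with rate Σλ = 0.00334 + 0.0108 + 0.00355 = 0.01769.
P(min > 24.4) = e^(−0.01769·24.4) = e^(−0.43164) ≈ 0.6494.

0.6494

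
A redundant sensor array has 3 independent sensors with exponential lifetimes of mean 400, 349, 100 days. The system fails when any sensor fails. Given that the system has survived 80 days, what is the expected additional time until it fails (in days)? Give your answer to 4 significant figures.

65.08

First-failure rate Σλ = 1/400 + 1/349 + 1/100 = 0.0153653.
By memorylessness the expected residual is 1/Σλ = 65.0816 days, regardless of the 80 already elapsed.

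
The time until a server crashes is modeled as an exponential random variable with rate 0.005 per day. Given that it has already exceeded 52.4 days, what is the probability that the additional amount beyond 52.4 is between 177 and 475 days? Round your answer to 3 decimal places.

Memoryless: the residual past 52.4 is again Exp(λ).
P(177 < residual < 475) = e^(−λ·177) − e^(−λ·475) = 0.41271 − 0.09301 ≈ 0.320.

0.320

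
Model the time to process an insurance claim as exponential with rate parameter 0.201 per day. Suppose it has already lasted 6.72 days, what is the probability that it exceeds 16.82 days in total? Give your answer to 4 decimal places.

By the memoryless property, P(X > 6.72+10.1 | X > 6.72) = P(X > 10.1).
P(X > 10.1) = e^(−2.0301) ≈ 0.1313.

0.1313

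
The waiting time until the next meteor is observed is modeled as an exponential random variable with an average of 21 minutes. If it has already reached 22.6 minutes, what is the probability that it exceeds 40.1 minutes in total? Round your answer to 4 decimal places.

0.4346

The rate is λ = 1/21 = 0.047619 per minute.
The exponential is memoryless, so the remaining time is again Exp(λ): the condition X > 22.6 is irrelevant.
P(X > 17.5) = e^(−0.83333) ≈ 0.4346.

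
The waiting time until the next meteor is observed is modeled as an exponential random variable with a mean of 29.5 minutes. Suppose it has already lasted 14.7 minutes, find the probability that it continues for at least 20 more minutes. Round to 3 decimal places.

0.508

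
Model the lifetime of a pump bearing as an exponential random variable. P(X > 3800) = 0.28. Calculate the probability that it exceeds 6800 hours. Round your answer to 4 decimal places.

0.1025

e^(−λ·3800) = 0.28 ⇒ λ = −ln(0.28)/3800 = 0.000334991.
P(X > 6800) = e^(−0.000334991·6800) = e^(−2.2779) ≈ 0.1025.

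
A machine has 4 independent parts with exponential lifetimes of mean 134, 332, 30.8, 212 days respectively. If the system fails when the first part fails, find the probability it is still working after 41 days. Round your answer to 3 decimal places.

0.142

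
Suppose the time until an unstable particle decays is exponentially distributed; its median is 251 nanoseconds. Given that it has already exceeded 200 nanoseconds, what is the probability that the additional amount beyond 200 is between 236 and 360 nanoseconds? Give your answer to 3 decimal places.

0.151

For an exponential, median = ln(2)/λ, so λ = ln 2 / 251 = 0.00276154 per nanosecond.
Memoryless: the residual past 200 is again Exp(λ).
P(236 < residual < 360) = e^(−λ·236) − e^(−λ·360) = 0.52115 − 0.37004 ≈ 0.151.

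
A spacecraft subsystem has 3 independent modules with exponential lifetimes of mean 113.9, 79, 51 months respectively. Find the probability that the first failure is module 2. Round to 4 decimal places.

Rates: λ_i = 1/mean_i → 0.00877963, 0.0126582, 0.0196078; Σλ = 0.0410457.
P(module 2 first) = λ_2/Σλ = 0.0126582/0.0410457 ≈ 0.3084.

0.3084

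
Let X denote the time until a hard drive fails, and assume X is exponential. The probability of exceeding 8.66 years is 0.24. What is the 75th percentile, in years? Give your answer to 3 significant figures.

e^(−λ·8.66) = 0.24 ⇒ λ = −ln(0.24)/8.66 = 0.164794.
75th percentile: 1 − e^(−λt) = 0.75, t = −ln(0.25)/λ = 8.41228 years.

8.41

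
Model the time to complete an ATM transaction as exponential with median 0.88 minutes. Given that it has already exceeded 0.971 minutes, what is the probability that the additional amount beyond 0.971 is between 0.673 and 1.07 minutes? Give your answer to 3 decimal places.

0.158

For an exponential, median = ln(2)/λ, so λ = ln 2 / 0.88 = 0.787667 per minute.
Memoryless: the residual past 0.971 is again Exp(λ).
P(0.673 < residual < 1.07) = e^(−λ·0.673) − e^(−λ·1.07) = 0.58855 − 0.43050 ≈ 0.158.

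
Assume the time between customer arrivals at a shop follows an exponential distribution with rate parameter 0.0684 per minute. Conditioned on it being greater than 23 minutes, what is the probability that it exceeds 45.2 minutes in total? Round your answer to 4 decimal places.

0.2190

By the memoryless property, P(X > 23+22.2 | X > 23) = P(X > 22.2).
P(X > 22.2) = e^(−1.5185) ≈ 0.2190.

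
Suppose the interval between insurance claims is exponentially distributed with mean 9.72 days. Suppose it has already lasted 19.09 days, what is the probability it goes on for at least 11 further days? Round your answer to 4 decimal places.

The rate is λ = 1/9.72 = 0.102881 per day.
By the memoryless property, P(X > 19.09+11 | X > 19.09) = P(X > 11).
P(X > 11) = e^(−1.1317) ≈ 0.3225.

0.3225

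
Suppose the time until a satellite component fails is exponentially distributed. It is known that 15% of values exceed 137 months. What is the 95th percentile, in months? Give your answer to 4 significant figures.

216.3

e^(−λ·137) = 0.15 ⇒ λ = −ln(0.15)/137 = 0.0138476.
95th percentile: 1 − e^(−λt) = 0.95, t = −ln(0.05)/λ = 216.336 months.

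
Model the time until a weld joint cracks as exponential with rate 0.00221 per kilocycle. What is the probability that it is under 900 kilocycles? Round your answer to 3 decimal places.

P(X ≤ 900) = 1 − e^(−λ·900) = 1 − e^(−1.989) ≈ 0.863.

0.863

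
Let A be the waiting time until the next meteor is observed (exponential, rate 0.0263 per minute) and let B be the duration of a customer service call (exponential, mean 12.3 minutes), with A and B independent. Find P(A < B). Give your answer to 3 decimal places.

0.244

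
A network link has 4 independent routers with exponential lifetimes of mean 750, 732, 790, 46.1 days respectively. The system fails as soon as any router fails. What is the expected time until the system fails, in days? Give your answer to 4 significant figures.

The first failure time is exponential with rate Σλ_i = 1/750 + 1/732 + 1/790 + 1/46.1 = 0.0256573 per day.
E[min] = 1/Σλ = 1/0.0256573 = 38.9753 days.

38.98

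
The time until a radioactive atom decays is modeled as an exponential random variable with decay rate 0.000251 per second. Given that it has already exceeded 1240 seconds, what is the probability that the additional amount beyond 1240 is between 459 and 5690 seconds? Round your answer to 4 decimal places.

0.6514

Memoryless: the residual past 1240 is again Exp(λ).
P(459 < residual < 5690) = e^(−λ·459) − e^(−λ·5690) = 0.89118 − 0.23974 ≈ 0.6514.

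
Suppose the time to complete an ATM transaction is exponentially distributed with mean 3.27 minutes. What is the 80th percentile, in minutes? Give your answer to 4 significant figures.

The rate is λ = 1/3.27 = 0.30581 per minute.
Set 1 − e^(−λt) = 0.8, so t = −ln(0.2)/λ = 1.6094/0.30581 ≈ 5.26286 minutes.

5.263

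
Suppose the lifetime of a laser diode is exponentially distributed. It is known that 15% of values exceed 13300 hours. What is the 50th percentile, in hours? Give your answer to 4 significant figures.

e^(−λ·13300) = 0.15 ⇒ λ = −ln(0.15)/13300 = 0.000142641.
50th percentile: 1 − e^(−λt) = 0.5, t = −ln(0.5)/λ = 4859.4 hours.

4859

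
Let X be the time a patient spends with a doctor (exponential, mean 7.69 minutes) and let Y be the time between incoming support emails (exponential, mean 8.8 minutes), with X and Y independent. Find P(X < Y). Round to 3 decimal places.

λ_1 = 1/7.69 = 0.130039, λ_2 = 1/8.8 = 0.113636.
For independent exponentials, P(X < Y) = λ_1/(λ_1+λ_2) = 0.130039/0.243675 ≈ 0.534.

0.534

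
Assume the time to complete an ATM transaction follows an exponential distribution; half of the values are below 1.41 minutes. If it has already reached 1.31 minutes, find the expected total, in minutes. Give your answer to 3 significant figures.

3.34

For an exponential, median = ln(2)/λ, so λ = ln 2 / 1.41 = 0.491594 per minute.
By memorylessness, E[X | X > 1.31] = 1.31 + 1/λ = 1.31 + 2.0342 = 3.3442 minutes.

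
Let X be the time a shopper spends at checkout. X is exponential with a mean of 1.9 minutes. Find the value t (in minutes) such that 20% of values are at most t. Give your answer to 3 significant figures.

The rate is λ = 1/1.9 = 0.526316 per minute.
Set 1 − e^(−λt) = 0.2, so t = −ln(0.8)/λ = 0.22314/0.526316 ≈ 0.423973 minutes.

0.424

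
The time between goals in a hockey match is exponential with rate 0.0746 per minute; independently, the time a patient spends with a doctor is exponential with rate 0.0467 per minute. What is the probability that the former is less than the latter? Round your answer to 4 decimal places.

λ_1 = 0.0746, λ_2 = 0.0467.
For independent exponentials, P(the former < the latter) = λ_1/(λ_1+λ_2) = 0.0746/0.1213 ≈ 0.6150.

0.6150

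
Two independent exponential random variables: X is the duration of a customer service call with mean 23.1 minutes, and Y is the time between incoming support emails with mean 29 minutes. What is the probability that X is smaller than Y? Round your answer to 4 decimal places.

0.5566

λ_1 = 1/23.1 = 0.04329, λ_2 = 1/29 = 0.0344828.
For independent exponentials, P(X < Y) = λ_1/(λ_1+λ_2) = 0.04329/0.0777728 ≈ 0.5566.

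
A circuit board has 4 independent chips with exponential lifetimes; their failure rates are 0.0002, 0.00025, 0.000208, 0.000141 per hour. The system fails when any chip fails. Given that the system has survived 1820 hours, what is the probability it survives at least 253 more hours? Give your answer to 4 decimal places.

Time to first failure ~ Exp(Σλ) with Σλ = 0.000799.
By memorylessness, P(T > 1820+253 | T > 1820) = P(T > 253) = e^(−0.000799·253) ≈ 0.8170.

0.8170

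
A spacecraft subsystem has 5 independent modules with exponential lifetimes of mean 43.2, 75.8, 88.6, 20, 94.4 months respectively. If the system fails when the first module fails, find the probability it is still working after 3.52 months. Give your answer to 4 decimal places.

The first failure time is exponential with rate Σλ_i = 1/43.2 + 1/75.8 + 1/88.6 + 1/20 + 1/94.4 = 0.108221 per month.
P(min > 3.52) = e^(−0.108221·3.52) = e^(−0.38094) ≈ 0.6832.

0.6832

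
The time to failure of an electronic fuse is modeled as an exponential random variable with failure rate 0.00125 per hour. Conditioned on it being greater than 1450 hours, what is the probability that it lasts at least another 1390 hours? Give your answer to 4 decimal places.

By the memoryless property, P(X > 1450+1390 | X > 1450) = P(X > 1390).
P(X > 1390) = e^(−1.7375) ≈ 0.1760.

0.1760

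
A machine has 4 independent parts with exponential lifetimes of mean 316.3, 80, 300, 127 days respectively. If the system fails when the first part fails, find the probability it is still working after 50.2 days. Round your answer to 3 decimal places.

The first failure time is exponential with rate Σλ_i = 1/316.3 + 1/80 + 1/300 + 1/127 = 0.0268689 per day.
P(min > 50.2) = e^(−0.0268689·50.2) = e^(−1.3488) ≈ 0.260.

0.260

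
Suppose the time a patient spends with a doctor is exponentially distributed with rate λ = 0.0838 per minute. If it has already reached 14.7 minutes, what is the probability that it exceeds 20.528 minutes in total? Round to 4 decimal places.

0.6136

By the memoryless property, P(X > 14.7+5.828 | X > 14.7) = P(X > 5.828).
P(X > 5.828) = e^(−0.48839) ≈ 0.6136.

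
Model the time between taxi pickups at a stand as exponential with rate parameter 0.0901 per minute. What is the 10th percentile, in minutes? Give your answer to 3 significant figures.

1.17

Set 1 − e^(−λt) = 0.1, so t = −ln(0.9)/λ = 0.10536/0.0901 ≈ 1.16937 minutes.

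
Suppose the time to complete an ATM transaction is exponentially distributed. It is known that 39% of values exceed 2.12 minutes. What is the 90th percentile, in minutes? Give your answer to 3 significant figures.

5.18

e^(−λ·2.12) = 0.39 ⇒ λ = −ln(0.39)/2.12 = 0.444155.
90th percentile: 1 − e^(−λt) = 0.9, t = −ln(0.1)/λ = 5.18419 minutes.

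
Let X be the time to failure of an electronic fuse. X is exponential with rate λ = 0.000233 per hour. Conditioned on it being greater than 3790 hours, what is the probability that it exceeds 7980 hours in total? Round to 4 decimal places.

By the memoryless property, P(X > 3790+4190 | X > 3790) = P(X > 4190).
P(X > 4190) = e^(−0.97627) ≈ 0.3767.

0.3767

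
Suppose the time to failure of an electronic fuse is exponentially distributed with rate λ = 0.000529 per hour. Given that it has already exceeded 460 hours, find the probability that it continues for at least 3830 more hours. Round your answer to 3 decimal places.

P(X > s+t | X > s) = e^(−λ(s+t))/e^(−λs) = e^(−λt), independent of s = 460.
P(X > 3830) = e^(−2.0261) ≈ 0.132.

0.132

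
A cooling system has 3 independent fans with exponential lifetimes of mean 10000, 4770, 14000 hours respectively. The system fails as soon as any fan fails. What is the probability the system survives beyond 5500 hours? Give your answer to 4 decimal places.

The first failure time is exponential with rate Σλ_i = 1/10000 + 1/4770 + 1/14000 = 0.000381072 per hour.
P(min > 5500) = e^(−0.000381072·5500) = e^(−2.0959) ≈ 0.1230.

0.1230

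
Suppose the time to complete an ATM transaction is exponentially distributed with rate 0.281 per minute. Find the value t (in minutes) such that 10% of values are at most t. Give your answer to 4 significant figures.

Set 1 − e^(−λt) = 0.1, so t = −ln(0.9)/λ = 0.10536/0.281 ≈ 0.374948 minutes.

0.3749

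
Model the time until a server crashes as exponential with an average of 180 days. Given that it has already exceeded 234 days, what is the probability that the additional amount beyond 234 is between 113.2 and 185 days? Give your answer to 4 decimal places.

0.1754

The rate is λ = 1/180 = 0.00555556 per day.
Memoryless: the residual past 234 is again Exp(λ).
P(113.2 < residual < 185) = e^(−λ·113.2) − e^(−λ·185) = 0.53318 − 0.35780 ≈ 0.1754.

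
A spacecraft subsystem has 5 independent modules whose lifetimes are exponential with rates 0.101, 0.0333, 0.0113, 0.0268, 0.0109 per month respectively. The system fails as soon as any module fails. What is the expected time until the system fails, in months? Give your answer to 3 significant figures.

The time to first failure is exponential with rate Σλ = 0.101 + 0.0333 + 0.0113 + 0.0268 + 0.0109 = 0.1833.
E[min] = 1/Σλ = 1/0.1833 = 5.45554 months.

5.46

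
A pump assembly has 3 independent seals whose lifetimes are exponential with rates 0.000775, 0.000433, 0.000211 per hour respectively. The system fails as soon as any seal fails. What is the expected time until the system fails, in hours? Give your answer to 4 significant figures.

704.7

The time to first failure is exponential with rate Σλ = 0.000775 + 0.000433 + 0.000211 = 0.001419.
E[min] = 1/Σλ = 1/0.001419 = 704.722 hours.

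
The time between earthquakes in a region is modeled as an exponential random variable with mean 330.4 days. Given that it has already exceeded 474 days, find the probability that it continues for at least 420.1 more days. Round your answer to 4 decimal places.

The rate is λ = 1/330.4 = 0.00302663 per day.
P(X > s+t | X > s) = e^(−λ(s+t))/e^(−λs) = e^(−λt), independent of s = 474.
P(X > 420.1) = e^(−1.2715) ≈ 0.2804.

0.2804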